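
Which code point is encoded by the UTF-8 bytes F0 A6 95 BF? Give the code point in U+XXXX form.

U+2657F

Leading byte 0xF0 = 11110000 matches 11110xxx → 4-byte sequence.
Byte 1: 0xF0 = 11110000, payload 000 (3 bits).
Byte 2: 0xA6 = 10100110 (10xxxxxx ✓), payload 100110.
Byte 3: 0x95 = 10010101 (10xxxxxx ✓), payload 010101.
Byte 4: 0xBF = 10111111 (10xxxxxx ✓), payload 111111.
Concatenate: 000100110010101111111 = 0x2657F (21 bits → U+2657F).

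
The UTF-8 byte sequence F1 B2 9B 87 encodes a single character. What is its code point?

U+726C7

Leading byte 0xF1 = 11110001 matches 11110xxx → 4-byte sequence.
Byte 1: 0xF1 = 11110001, payload 001 (3 bits).
Byte 2: 0xB2 = 10110010 (10xxxxxx ✓), payload 110010.
Byte 3: 0x9B = 10011011 (10xxxxxx ✓), payload 011011.
Byte 4: 0x87 = 10000111 (10xxxxxx ✓), payload 000111.
Concatenate: 001110010011011000111 = 0x726C7 (21 bits → U+726C7).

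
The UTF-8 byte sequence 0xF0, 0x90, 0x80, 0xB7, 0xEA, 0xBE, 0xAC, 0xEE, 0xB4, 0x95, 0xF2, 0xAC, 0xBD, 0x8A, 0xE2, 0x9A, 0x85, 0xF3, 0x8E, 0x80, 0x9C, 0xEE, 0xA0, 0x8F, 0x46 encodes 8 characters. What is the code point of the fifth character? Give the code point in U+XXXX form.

U+2685

Offset 0: leading byte 0xF0 = 11110000 → 4-byte char #1 = F0 90 80 B7.
Offset 4: leading byte 0xEA = 11101010 → 3-byte char #2 = EA BE AC.
Offset 7: leading byte 0xEE = 11101110 → 3-byte char #3 = EE B4 95.
Offset 10: leading byte 0xF2 = 11110010 → 4-byte char #4 = F2 AC BD 8A.
Offset 14: leading byte 0xE2 = 11100010 → 3-byte char #5 = E2 9A 85.
Leading byte 0xE2 = 11100010 matches 1110xxxx → 3-byte sequence.
Byte 1: 0xE2 = 11100010, payload 0010 (4 bits).
Byte 2: 0x9A = 10011010 (10xxxxxx ✓), payload 011010.
Byte 3: 0x85 = 10000101 (10xxxxxx ✓), payload 000101.
Concatenate: 0010011010000101 = 0x2685 (16 bits → U+2685).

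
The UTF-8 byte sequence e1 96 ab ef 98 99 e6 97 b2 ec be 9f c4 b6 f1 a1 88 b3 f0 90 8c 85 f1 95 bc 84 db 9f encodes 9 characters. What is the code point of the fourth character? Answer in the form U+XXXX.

Offset 0: leading byte 0xE1 = 11100001 → 3-byte char #1 = E1 96 AB.
Offset 3: leading byte 0xEF = 11101111 → 3-byte char #2 = EF 98 99.
Offset 6: leading byte 0xE6 = 11100110 → 3-byte char #3 = E6 97 B2.
Offset 9: leading byte 0xEC = 11101100 → 3-byte char #4 = EC BE 9F.
Leading byte 0xEC = 11101100 matches 1110xxxx → 3-byte sequence.
Byte 1: 0xEC = 11101100, payload 1100 (4 bits).
Byte 2: 0xBE = 10111110 (10xxxxxx ✓), payload 111110.
Byte 3: 0x9F = 10011111 (10xxxxxx ✓), payload 011111.
Concatenate: 1100111110011111 = 0xCF9F (16 bits → U+CF9F).

U+CF9F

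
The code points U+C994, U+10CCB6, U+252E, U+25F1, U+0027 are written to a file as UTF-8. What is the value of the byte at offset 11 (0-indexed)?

0x97

U+C994 → 3-byte form EC A6 94 at offsets 0–2.
U+10CCB6 → 4-byte form F4 8C B2 B6 at offsets 3–6.
U+252E → 3-byte form E2 94 AE at offsets 7–9.
U+25F1 → 3-byte form E2 97 B1 at offsets 10–12.
Offset 11 falls in char 4's range; it's byte 2 of E2 97 B1 = 0x97.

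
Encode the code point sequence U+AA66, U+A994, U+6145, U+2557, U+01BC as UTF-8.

EA A9 A6 EA A6 94 E6 85 85 E2 95 97 C6 BC

U+AA66: 3-byte form → EA A9 A6.
U+A994: 3-byte form → EA A6 94.
U+6145: 3-byte form → E6 85 85.
U+2557: 3-byte form → E2 95 97.
U+01BC: 2-byte form → C6 BC.
Concatenated (14 bytes): EA A9 A6 EA A6 94 E6 85 85 E2 95 97 C6 BC.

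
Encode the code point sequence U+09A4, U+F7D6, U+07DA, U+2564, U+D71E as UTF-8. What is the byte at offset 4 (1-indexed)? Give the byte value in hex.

0xEF

1-indexed offset 4 is 0-indexed offset 3.
U+09A4 → 3-byte form E0 A6 A4 at offsets 0–2.
U+F7D6 → 3-byte form EF 9F 96 at offsets 3–5.
Offset 3 falls in char 2's range; it's byte 1 of EF 9F 96 = 0xEF.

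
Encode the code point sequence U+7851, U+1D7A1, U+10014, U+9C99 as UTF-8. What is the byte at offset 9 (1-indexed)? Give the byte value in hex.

1-indexed offset 9 is 0-indexed offset 8.
U+7851 → 3-byte form E7 A1 91 at offsets 0–2.
U+1D7A1 → 4-byte form F0 9D 9E A1 at offsets 3–6.
U+10014 → 4-byte form F0 90 80 94 at offsets 7–10.
Offset 8 falls in char 3's range; it's byte 2 of F0 90 80 94 = 0x90.

0x90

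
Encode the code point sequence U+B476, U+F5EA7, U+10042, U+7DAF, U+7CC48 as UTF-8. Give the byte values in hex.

EB 91 B6 F3 B5 BA A7 F0 90 81 82 E7 B6 AF F1 BC B1 88

U+B476: 3-byte form → EB 91 B6.
U+F5EA7: 4-byte form → F3 B5 BA A7.
U+10042: 4-byte form → F0 90 81 82.
U+7DAF: 3-byte form → E7 B6 AF.
U+7CC48: 4-byte form → F1 BC B1 88.
Concatenated (18 bytes): EB 91 B6 F3 B5 BA A7 F0 90 81 82 E7 B6 AF F1 BC B1 88.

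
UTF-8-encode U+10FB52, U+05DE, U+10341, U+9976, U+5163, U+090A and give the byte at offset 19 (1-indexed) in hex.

0x8A

1-indexed offset 19 is 0-indexed offset 18.
U+10FB52 → 4-byte form F4 8F AD 92 at offsets 0–3.
U+05DE → 2-byte form D7 9E at offsets 4–5.
U+10341 → 4-byte form F0 90 8D 81 at offsets 6–9.
U+9976 → 3-byte form E9 A5 B6 at offsets 10–12.
U+5163 → 3-byte form E5 85 A3 at offsets 13–15.
U+090A → 3-byte form E0 A4 8A at offsets 16–18.
Offset 18 falls in char 6's range; it's byte 3 of E0 A4 8A = 0x8A.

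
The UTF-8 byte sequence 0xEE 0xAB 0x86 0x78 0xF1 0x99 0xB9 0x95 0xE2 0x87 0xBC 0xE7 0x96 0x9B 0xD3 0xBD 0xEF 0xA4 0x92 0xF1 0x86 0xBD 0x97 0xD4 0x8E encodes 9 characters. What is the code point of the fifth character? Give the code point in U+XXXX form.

Offset 0: leading byte 0xEE = 11101110 → 3-byte char #1 = EE AB 86.
Offset 3: leading byte 0x78 = 01111000 → 1-byte char #2 = 78.
Offset 4: leading byte 0xF1 = 11110001 → 4-byte char #3 = F1 99 B9 95.
Offset 8: leading byte 0xE2 = 11100010 → 3-byte char #4 = E2 87 BC.
Offset 11: leading byte 0xE7 = 11100111 → 3-byte char #5 = E7 96 9B.
Leading byte 0xE7 = 11100111 matches 1110xxxx → 3-byte sequence.
Byte 1: 0xE7 = 11100111, payload 0111 (4 bits).
Byte 2: 0x96 = 10010110 (10xxxxxx ✓), payload 010110.
Byte 3: 0x9B = 10011011 (10xxxxxx ✓), payload 011011.
Concatenate: 0111010110011011 = 0x759B (16 bits → U+759B).

U+759B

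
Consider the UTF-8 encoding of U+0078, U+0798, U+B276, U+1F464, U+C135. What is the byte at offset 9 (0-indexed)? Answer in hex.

0xA4

U+0078 → 1-byte form 78 at offsets 0–0.
U+0798 → 2-byte form DE 98 at offsets 1–2.
U+B276 → 3-byte form EB 89 B6 at offsets 3–5.
U+1F464 → 4-byte form F0 9F 91 A4 at offsets 6–9.
Offset 9 falls in char 4's range; it's byte 4 of F0 9F 91 A4 = 0xA4.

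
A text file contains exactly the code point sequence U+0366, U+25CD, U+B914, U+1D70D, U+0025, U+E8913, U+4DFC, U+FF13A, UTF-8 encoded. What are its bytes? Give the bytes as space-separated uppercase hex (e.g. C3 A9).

U+0366: 2-byte form → CD A6.
U+25CD: 3-byte form → E2 97 8D.
U+B914: 3-byte form → EB A4 94.
U+1D70D: 4-byte form → F0 9D 9C 8D.
U+0025: 1-byte form → 25.
U+E8913: 4-byte form → F3 A8 A4 93.
U+4DFC: 3-byte form → E4 B7 BC.
U+FF13A: 4-byte form → F3 BF 84 BA.
Concatenated (24 bytes): CD A6 E2 97 8D EB A4 94 F0 9D 9C 8D 25 F3 A8 A4 93 E4 B7 BC F3 BF 84 BA.

CD A6 E2 97 8D EB A4 94 F0 9D 9C 8D 25 F3 A8 A4 93 E4 B7 BC F3 BF 84 BA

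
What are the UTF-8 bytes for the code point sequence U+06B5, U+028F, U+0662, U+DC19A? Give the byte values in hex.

U+06B5: 2-byte form → DA B5.
U+028F: 2-byte form → CA 8F.
U+0662: 2-byte form → D9 A2.
U+DC19A: 4-byte form → F3 9C 86 9A.
Concatenated (10 bytes): DA B5 CA 8F D9 A2 F3 9C 86 9A.

DA B5 CA 8F D9 A2 F3 9C 86 9A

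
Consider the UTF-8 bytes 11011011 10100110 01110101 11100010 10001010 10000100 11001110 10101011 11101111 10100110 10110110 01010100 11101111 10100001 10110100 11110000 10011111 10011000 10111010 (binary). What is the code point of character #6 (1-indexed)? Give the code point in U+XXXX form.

U+0054

Offset 0: leading byte 0xDB = 11011011 → 2-byte char #1 = DB A6.
Offset 2: leading byte 0x75 = 01110101 → 1-byte char #2 = 75.
Offset 3: leading byte 0xE2 = 11100010 → 3-byte char #3 = E2 8A 84.
Offset 6: leading byte 0xCE = 11001110 → 2-byte char #4 = CE AB.
Offset 8: leading byte 0xEF = 11101111 → 3-byte char #5 = EF A6 B6.
Offset 11: leading byte 0x54 = 01010100 → 1-byte char #6 = 54.
Leading byte 0x54 = 01010100 matches 0xxxxxxx → 1-byte sequence.
Byte 1: 0x54 = 01010100, payload 1010100 (7 bits).
Concatenate: 1010100 = 0x54 (7 bits → U+0054).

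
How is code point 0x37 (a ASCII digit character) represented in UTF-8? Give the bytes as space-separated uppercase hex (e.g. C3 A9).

37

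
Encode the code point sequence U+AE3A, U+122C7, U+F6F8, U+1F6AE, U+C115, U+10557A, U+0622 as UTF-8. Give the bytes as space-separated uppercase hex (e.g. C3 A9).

U+AE3A: 3-byte form → EA B8 BA.
U+122C7: 4-byte form → F0 92 8B 87.
U+F6F8: 3-byte form → EF 9B B8.
U+1F6AE: 4-byte form → F0 9F 9A AE.
U+C115: 3-byte form → EC 84 95.
U+10557A: 4-byte form → F4 85 95 BA.
U+0622: 2-byte form → D8 A2.
Concatenated (23 bytes): EA B8 BA F0 92 8B 87 EF 9B B8 F0 9F 9A AE EC 84 95 F4 85 95 BA D8 A2.

EA B8 BA F0 92 8B 87 EF 9B B8 F0 9F 9A AE EC 84 95 F4 85 95 BA D8 A2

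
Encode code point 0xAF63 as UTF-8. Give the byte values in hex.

EA BD A3

U+AF63 = 0xAF63 = 44899 decimal. In range U+0800–U+FFFF → 3-byte form: 1110xxxx 10xxxxxx 10xxxxxx.
Binary (16 bits): 1010111101100011.
Split 4+6+6: 1010 | 111101 | 100011.
Byte 1: 11101010 = 0xEA.
Byte 2: 10111101 = 0xBD.
Byte 3: 10100011 = 0xA3.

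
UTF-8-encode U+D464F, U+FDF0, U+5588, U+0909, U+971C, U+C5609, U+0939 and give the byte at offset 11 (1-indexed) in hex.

0xE0

1-indexed offset 11 is 0-indexed offset 10.
U+D464F → 4-byte form F3 94 99 8F at offsets 0–3.
U+FDF0 → 3-byte form EF B7 B0 at offsets 4–6.
U+5588 → 3-byte form E5 96 88 at offsets 7–9.
U+0909 → 3-byte form E0 A4 89 at offsets 10–12.
Offset 10 falls in char 4's range; it's byte 1 of E0 A4 89 = 0xE0.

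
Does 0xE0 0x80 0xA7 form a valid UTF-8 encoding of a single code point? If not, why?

Leading byte 0xE0 = 11100000 → 3-byte form.
Continuation bytes all match 10xxxxxx. Payload decodes to 0x27.
But 0x27 < 0x800, the minimum for a 3-byte sequence — this is an overlong encoding.

invalid (overlong encoding)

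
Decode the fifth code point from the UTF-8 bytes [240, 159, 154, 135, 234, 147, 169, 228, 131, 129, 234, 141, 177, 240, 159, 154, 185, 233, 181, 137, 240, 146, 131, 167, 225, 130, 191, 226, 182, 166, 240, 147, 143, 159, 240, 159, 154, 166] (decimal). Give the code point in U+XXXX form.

Offset 0: leading byte 0xF0 = 11110000 → 4-byte char #1 = F0 9F 9A 87.
Offset 4: leading byte 0xEA = 11101010 → 3-byte char #2 = EA 93 A9.
Offset 7: leading byte 0xE4 = 11100100 → 3-byte char #3 = E4 83 81.
Offset 10: leading byte 0xEA = 11101010 → 3-byte char #4 = EA 8D B1.
Offset 13: leading byte 0xF0 = 11110000 → 4-byte char #5 = F0 9F 9A B9.
Leading byte 0xF0 = 11110000 matches 11110xxx → 4-byte sequence.
Byte 1: 0xF0 = 11110000, payload 000 (3 bits).
Byte 2: 0x9F = 10011111 (10xxxxxx ✓), payload 011111.
Byte 3: 0x9A = 10011010 (10xxxxxx ✓), payload 011010.
Byte 4: 0xB9 = 10111001 (10xxxxxx ✓), payload 111001.
Concatenate: 000011111011010111001 = 0x1F6B9 (21 bits → U+1F6B9).

U+1F6B9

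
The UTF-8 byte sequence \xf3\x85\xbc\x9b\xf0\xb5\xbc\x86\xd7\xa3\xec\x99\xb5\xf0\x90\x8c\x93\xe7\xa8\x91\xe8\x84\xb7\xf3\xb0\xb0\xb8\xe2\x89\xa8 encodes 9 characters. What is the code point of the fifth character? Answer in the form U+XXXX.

Offset 0: leading byte 0xF3 = 11110011 → 4-byte char #1 = F3 85 BC 9B.
Offset 4: leading byte 0xF0 = 11110000 → 4-byte char #2 = F0 B5 BC 86.
Offset 8: leading byte 0xD7 = 11010111 → 2-byte char #3 = D7 A3.
Offset 10: leading byte 0xEC = 11101100 → 3-byte char #4 = EC 99 B5.
Offset 13: leading byte 0xF0 = 11110000 → 4-byte char #5 = F0 90 8C 93.
Leading byte 0xF0 = 11110000 matches 11110xxx → 4-byte sequence.
Byte 1: 0xF0 = 11110000, payload 000 (3 bits).
Byte 2: 0x90 = 10010000 (10xxxxxx ✓), payload 010000.
Byte 3: 0x8C = 10001100 (10xxxxxx ✓), payload 001100.
Byte 4: 0x93 = 10010011 (10xxxxxx ✓), payload 010011.
Concatenate: 000010000001100010011 = 0x10313 (21 bits → U+10313).

U+10313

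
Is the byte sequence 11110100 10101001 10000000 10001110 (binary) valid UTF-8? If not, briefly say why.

Leading byte 0xF4 = 11110100 → 4-byte form.
Payload = 0x12900E, which exceeds U+10FFFF, the maximum Unicode code point. (Leading bytes F5–FF, or F4 followed by ≥ 0x90, are invalid.)

invalid (encodes a value above U+10FFFF)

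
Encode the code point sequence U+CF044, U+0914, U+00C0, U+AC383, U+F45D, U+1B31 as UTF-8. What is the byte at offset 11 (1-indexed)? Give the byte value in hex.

0xAC

1-indexed offset 11 is 0-indexed offset 10.
U+CF044 → 4-byte form F3 8F 81 84 at offsets 0–3.
U+0914 → 3-byte form E0 A4 94 at offsets 4–6.
U+00C0 → 2-byte form C3 80 at offsets 7–8.
U+AC383 → 4-byte form F2 AC 8E 83 at offsets 9–12.
Offset 10 falls in char 4's range; it's byte 2 of F2 AC 8E 83 = 0xAC.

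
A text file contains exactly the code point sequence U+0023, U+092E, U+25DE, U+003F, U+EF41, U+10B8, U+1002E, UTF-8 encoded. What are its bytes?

U+0023: 1-byte form → 23.
U+092E: 3-byte form → E0 A4 AE.
U+25DE: 3-byte form → E2 97 9E.
U+003F: 1-byte form → 3F.
U+EF41: 3-byte form → EE BD 81.
U+10B8: 3-byte form → E1 82 B8.
U+1002E: 4-byte form → F0 90 80 AE.
Concatenated (18 bytes): 23 E0 A4 AE E2 97 9E 3F EE BD 81 E1 82 B8 F0 90 80 AE.

23 E0 A4 AE E2 97 9E 3F EE BD 81 E1 82 B8 F0 90 80 AE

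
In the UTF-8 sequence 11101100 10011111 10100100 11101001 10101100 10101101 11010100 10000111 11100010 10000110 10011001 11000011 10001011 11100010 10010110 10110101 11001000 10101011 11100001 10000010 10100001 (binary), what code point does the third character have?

U+0507

Offset 0: leading byte 0xEC = 11101100 → 3-byte char #1 = EC 9F A4.
Offset 3: leading byte 0xE9 = 11101001 → 3-byte char #2 = E9 AC AD.
Offset 6: leading byte 0xD4 = 11010100 → 2-byte char #3 = D4 87.
Leading byte 0xD4 = 11010100 matches 110xxxxx → 2-byte sequence.
Byte 1: 0xD4 = 11010100, payload 10100 (5 bits).
Byte 2: 0x87 = 10000111 (10xxxxxx ✓), payload 000111.
Concatenate: 10100000111 = 0x507 (11 bits → U+0507).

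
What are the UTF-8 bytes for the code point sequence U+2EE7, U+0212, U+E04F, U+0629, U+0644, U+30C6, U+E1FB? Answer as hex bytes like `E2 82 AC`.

E2 BB A7 C8 92 EE 81 8F D8 A9 D9 84 E3 83 86 EE 87 BB

U+2EE7: 3-byte form → E2 BB A7.
U+0212: 2-byte form → C8 92.
U+E04F: 3-byte form → EE 81 8F.
U+0629: 2-byte form → D8 A9.
U+0644: 2-byte form → D9 84.
U+30C6: 3-byte form → E3 83 86.
U+E1FB: 3-byte form → EE 87 BB.
Concatenated (18 bytes): E2 BB A7 C8 92 EE 81 8F D8 A9 D9 84 E3 83 86 EE 87 BB.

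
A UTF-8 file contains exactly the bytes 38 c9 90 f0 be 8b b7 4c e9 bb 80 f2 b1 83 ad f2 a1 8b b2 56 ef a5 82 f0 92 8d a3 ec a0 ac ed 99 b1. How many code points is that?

12

Byte at offset 0: 0x38 = 00111000 → 1-byte char (#1). Advance 1.
Byte at offset 1: 0xC9 = 11001001 → 2-byte char (#2). Advance 2.
Byte at offset 3: 0xF0 = 11110000 → 4-byte char (#3). Advance 4.
Byte at offset 7: 0x4C = 01001100 → 1-byte char (#4). Advance 1.
Byte at offset 8: 0xE9 = 11101001 → 3-byte char (#5). Advance 3.
Byte at offset 11: 0xF2 = 11110010 → 4-byte char (#6). Advance 4.
Byte at offset 15: 0xF2 = 11110010 → 4-byte char (#7). Advance 4.
Byte at offset 19: 0x56 = 01010110 → 1-byte char (#8). Advance 1.
Byte at offset 20: 0xEF = 11101111 → 3-byte char (#9). Advance 3.
Byte at offset 23: 0xF0 = 11110000 → 4-byte char (#10). Advance 4.
Byte at offset 27: 0xEC = 11101100 → 3-byte char (#11). Advance 3.
Byte at offset 30: 0xED = 11101101 → 3-byte char (#12). Advance 3.
Reached end at offset 33 after 12 code points.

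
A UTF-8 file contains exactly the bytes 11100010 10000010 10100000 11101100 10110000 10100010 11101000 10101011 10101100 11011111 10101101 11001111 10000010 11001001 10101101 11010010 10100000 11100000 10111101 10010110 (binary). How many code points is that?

8

Byte at offset 0: 0xE2 = 11100010 → 3-byte char (#1). Advance 3.
Byte at offset 3: 0xEC = 11101100 → 3-byte char (#2). Advance 3.
Byte at offset 6: 0xE8 = 11101000 → 3-byte char (#3). Advance 3.
Byte at offset 9: 0xDF = 11011111 → 2-byte char (#4). Advance 2.
Byte at offset 11: 0xCF = 11001111 → 2-byte char (#5). Advance 2.
Byte at offset 13: 0xC9 = 11001001 → 2-byte char (#6). Advance 2.
Byte at offset 15: 0xD2 = 11010010 → 2-byte char (#7). Advance 2.
Byte at offset 17: 0xE0 = 11100000 → 3-byte char (#8). Advance 3.
Reached end at offset 20 after 8 code points.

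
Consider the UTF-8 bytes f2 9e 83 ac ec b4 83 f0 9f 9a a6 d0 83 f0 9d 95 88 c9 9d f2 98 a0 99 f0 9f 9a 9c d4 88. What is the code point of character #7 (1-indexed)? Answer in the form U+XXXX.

Offset 0: leading byte 0xF2 = 11110010 → 4-byte char #1 = F2 9E 83 AC.
Offset 4: leading byte 0xEC = 11101100 → 3-byte char #2 = EC B4 83.
Offset 7: leading byte 0xF0 = 11110000 → 4-byte char #3 = F0 9F 9A A6.
Offset 11: leading byte 0xD0 = 11010000 → 2-byte char #4 = D0 83.
Offset 13: leading byte 0xF0 = 11110000 → 4-byte char #5 = F0 9D 95 88.
Offset 17: leading byte 0xC9 = 11001001 → 2-byte char #6 = C9 9D.
Offset 19: leading byte 0xF2 = 11110010 → 4-byte char #7 = F2 98 A0 99.
Leading byte 0xF2 = 11110010 matches 11110xxx → 4-byte sequence.
Byte 1: 0xF2 = 11110010, payload 010 (3 bits).
Byte 2: 0x98 = 10011000 (10xxxxxx ✓), payload 011000.
Byte 3: 0xA0 = 10100000 (10xxxxxx ✓), payload 100000.
Byte 4: 0x99 = 10011001 (10xxxxxx ✓), payload 011001.
Concatenate: 010011000100000011001 = 0x98819 (21 bits → U+98819).

U+98819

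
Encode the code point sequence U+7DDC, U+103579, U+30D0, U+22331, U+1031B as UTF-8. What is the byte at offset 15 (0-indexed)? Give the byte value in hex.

0x90

U+7DDC → 3-byte form E7 B7 9C at offsets 0–2.
U+103579 → 4-byte form F4 83 95 B9 at offsets 3–6.
U+30D0 → 3-byte form E3 83 90 at offsets 7–9.
U+22331 → 4-byte form F0 A2 8C B1 at offsets 10–13.
U+1031B → 4-byte form F0 90 8C 9B at offsets 14–17.
Offset 15 falls in char 5's range; it's byte 2 of F0 90 8C 9B = 0x90.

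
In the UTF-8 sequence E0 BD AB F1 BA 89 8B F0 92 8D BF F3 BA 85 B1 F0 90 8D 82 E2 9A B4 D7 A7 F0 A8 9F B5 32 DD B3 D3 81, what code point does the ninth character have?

U+0032

Offset 0: leading byte 0xE0 = 11100000 → 3-byte char #1 = E0 BD AB.
Offset 3: leading byte 0xF1 = 11110001 → 4-byte char #2 = F1 BA 89 8B.
Offset 7: leading byte 0xF0 = 11110000 → 4-byte char #3 = F0 92 8D BF.
Offset 11: leading byte 0xF3 = 11110011 → 4-byte char #4 = F3 BA 85 B1.
Offset 15: leading byte 0xF0 = 11110000 → 4-byte char #5 = F0 90 8D 82.
Offset 19: leading byte 0xE2 = 11100010 → 3-byte char #6 = E2 9A B4.
Offset 22: leading byte 0xD7 = 11010111 → 2-byte char #7 = D7 A7.
Offset 24: leading byte 0xF0 = 11110000 → 4-byte char #8 = F0 A8 9F B5.
Offset 28: leading byte 0x32 = 00110010 → 1-byte char #9 = 32.
Leading byte 0x32 = 00110010 matches 0xxxxxxx → 1-byte sequence.
Byte 1: 0x32 = 00110010, payload 0110010 (7 bits).
Concatenate: 0110010 = 0x32 (7 bits → U+0032).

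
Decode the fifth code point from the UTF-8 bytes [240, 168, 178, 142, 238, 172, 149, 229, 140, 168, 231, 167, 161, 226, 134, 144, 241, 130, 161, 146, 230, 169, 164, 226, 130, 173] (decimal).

Offset 0: leading byte 0xF0 = 11110000 → 4-byte char #1 = F0 A8 B2 8E.
Offset 4: leading byte 0xEE = 11101110 → 3-byte char #2 = EE AC 95.
Offset 7: leading byte 0xE5 = 11100101 → 3-byte char #3 = E5 8C A8.
Offset 10: leading byte 0xE7 = 11100111 → 3-byte char #4 = E7 A7 A1.
Offset 13: leading byte 0xE2 = 11100010 → 3-byte char #5 = E2 86 90.
Leading byte 0xE2 = 11100010 matches 1110xxxx → 3-byte sequence.
Byte 1: 0xE2 = 11100010, payload 0010 (4 bits).
Byte 2: 0x86 = 10000110 (10xxxxxx ✓), payload 000110.
Byte 3: 0x90 = 10010000 (10xxxxxx ✓), payload 010000.
Concatenate: 0010000110010000 = 0x2190 (16 bits → U+2190).

U+2190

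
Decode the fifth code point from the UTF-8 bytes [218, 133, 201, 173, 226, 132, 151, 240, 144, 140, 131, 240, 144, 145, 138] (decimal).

U+1044A

Offset 0: leading byte 0xDA = 11011010 → 2-byte char #1 = DA 85.
Offset 2: leading byte 0xC9 = 11001001 → 2-byte char #2 = C9 AD.
Offset 4: leading byte 0xE2 = 11100010 → 3-byte char #3 = E2 84 97.
Offset 7: leading byte 0xF0 = 11110000 → 4-byte char #4 = F0 90 8C 83.
Offset 11: leading byte 0xF0 = 11110000 → 4-byte char #5 = F0 90 91 8A.
Leading byte 0xF0 = 11110000 matches 11110xxx → 4-byte sequence.
Byte 1: 0xF0 = 11110000, payload 000 (3 bits).
Byte 2: 0x90 = 10010000 (10xxxxxx ✓), payload 010000.
Byte 3: 0x91 = 10010001 (10xxxxxx ✓), payload 010001.
Byte 4: 0x8A = 10001010 (10xxxxxx ✓), payload 001010.
Concatenate: 000010000010001001010 = 0x1044A (21 bits → U+1044A).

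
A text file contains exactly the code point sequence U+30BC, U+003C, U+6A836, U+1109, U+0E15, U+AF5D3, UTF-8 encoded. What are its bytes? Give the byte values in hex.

U+30BC: 3-byte form → E3 82 BC.
U+003C: 1-byte form → 3C.
U+6A836: 4-byte form → F1 AA A0 B6.
U+1109: 3-byte form → E1 84 89.
U+0E15: 3-byte form → E0 B8 95.
U+AF5D3: 4-byte form → F2 AF 97 93.
Concatenated (18 bytes): E3 82 BC 3C F1 AA A0 B6 E1 84 89 E0 B8 95 F2 AF 97 93.

E3 82 BC 3C F1 AA A0 B6 E1 84 89 E0 B8 95 F2 AF 97 93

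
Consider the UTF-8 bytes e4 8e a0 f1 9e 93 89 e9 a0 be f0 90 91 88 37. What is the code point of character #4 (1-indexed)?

Offset 0: leading byte 0xE4 = 11100100 → 3-byte char #1 = E4 8E A0.
Offset 3: leading byte 0xF1 = 11110001 → 4-byte char #2 = F1 9E 93 89.
Offset 7: leading byte 0xE9 = 11101001 → 3-byte char #3 = E9 A0 BE.
Offset 10: leading byte 0xF0 = 11110000 → 4-byte char #4 = F0 90 91 88.
Leading byte 0xF0 = 11110000 matches 11110xxx → 4-byte sequence.
Byte 1: 0xF0 = 11110000, payload 000 (3 bits).
Byte 2: 0x90 = 10010000 (10xxxxxx ✓), payload 010000.
Byte 3: 0x91 = 10010001 (10xxxxxx ✓), payload 010001.
Byte 4: 0x88 = 10001000 (10xxxxxx ✓), payload 001000.
Concatenate: 000010000010001001000 = 0x10448 (21 bits → U+10448).

U+10448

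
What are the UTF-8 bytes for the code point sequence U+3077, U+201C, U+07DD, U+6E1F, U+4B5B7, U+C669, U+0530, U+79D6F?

U+3077: 3-byte form → E3 81 B7.
U+201C: 3-byte form → E2 80 9C.
U+07DD: 2-byte form → DF 9D.
U+6E1F: 3-byte form → E6 B8 9F.
U+4B5B7: 4-byte form → F1 8B 96 B7.
U+C669: 3-byte form → EC 99 A9.
U+0530: 2-byte form → D4 B0.
U+79D6F: 4-byte form → F1 B9 B5 AF.
Concatenated (24 bytes): E3 81 B7 E2 80 9C DF 9D E6 B8 9F F1 8B 96 B7 EC 99 A9 D4 B0 F1 B9 B5 AF.

E3 81 B7 E2 80 9C DF 9D E6 B8 9F F1 8B 96 B7 EC 99 A9 D4 B0 F1 B9 B5 AF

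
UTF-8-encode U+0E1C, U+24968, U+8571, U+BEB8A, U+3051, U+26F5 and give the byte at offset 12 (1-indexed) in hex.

0xBE

1-indexed offset 12 is 0-indexed offset 11.
U+0E1C → 3-byte form E0 B8 9C at offsets 0–2.
U+24968 → 4-byte form F0 A4 A5 A8 at offsets 3–6.
U+8571 → 3-byte form E8 95 B1 at offsets 7–9.
U+BEB8A → 4-byte form F2 BE AE 8A at offsets 10–13.
Offset 11 falls in char 4's range; it's byte 2 of F2 BE AE 8A = 0xBE.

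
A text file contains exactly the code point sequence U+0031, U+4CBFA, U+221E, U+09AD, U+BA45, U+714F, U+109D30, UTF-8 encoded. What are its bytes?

31 F1 8C AF BA E2 88 9E E0 A6 AD EB A9 85 E7 85 8F F4 89 B4 B0

U+0031: 1-byte form → 31.
U+4CBFA: 4-byte form → F1 8C AF BA.
U+221E: 3-byte form → E2 88 9E.
U+09AD: 3-byte form → E0 A6 AD.
U+BA45: 3-byte form → EB A9 85.
U+714F: 3-byte form → E7 85 8F.
U+109D30: 4-byte form → F4 89 B4 B0.
Concatenated (21 bytes): 31 F1 8C AF BA E2 88 9E E0 A6 AD EB A9 85 E7 85 8F F4 89 B4 B0.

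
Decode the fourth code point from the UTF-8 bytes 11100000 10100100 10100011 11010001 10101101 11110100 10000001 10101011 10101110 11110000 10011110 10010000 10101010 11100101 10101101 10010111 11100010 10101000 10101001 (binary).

Offset 0: leading byte 0xE0 = 11100000 → 3-byte char #1 = E0 A4 A3.
Offset 3: leading byte 0xD1 = 11010001 → 2-byte char #2 = D1 AD.
Offset 5: leading byte 0xF4 = 11110100 → 4-byte char #3 = F4 81 AB AE.
Offset 9: leading byte 0xF0 = 11110000 → 4-byte char #4 = F0 9E 90 AA.
Leading byte 0xF0 = 11110000 matches 11110xxx → 4-byte sequence.
Byte 1: 0xF0 = 11110000, payload 000 (3 bits).
Byte 2: 0x9E = 10011110 (10xxxxxx ✓), payload 011110.
Byte 3: 0x90 = 10010000 (10xxxxxx ✓), payload 010000.
Byte 4: 0xAA = 10101010 (10xxxxxx ✓), payload 101010.
Concatenate: 000011110010000101010 = 0x1E42A (21 bits → U+1E42A).

U+1E42A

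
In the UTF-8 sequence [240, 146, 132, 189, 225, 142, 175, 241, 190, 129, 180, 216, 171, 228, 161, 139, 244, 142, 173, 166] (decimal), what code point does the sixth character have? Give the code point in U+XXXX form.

U+10EB66

Offset 0: leading byte 0xF0 = 11110000 → 4-byte char #1 = F0 92 84 BD.
Offset 4: leading byte 0xE1 = 11100001 → 3-byte char #2 = E1 8E AF.
Offset 7: leading byte 0xF1 = 11110001 → 4-byte char #3 = F1 BE 81 B4.
Offset 11: leading byte 0xD8 = 11011000 → 2-byte char #4 = D8 AB.
Offset 13: leading byte 0xE4 = 11100100 → 3-byte char #5 = E4 A1 8B.
Offset 16: leading byte 0xF4 = 11110100 → 4-byte char #6 = F4 8E AD A6.
Leading byte 0xF4 = 11110100 matches 11110xxx → 4-byte sequence.
Byte 1: 0xF4 = 11110100, payload 100 (3 bits).
Byte 2: 0x8E = 10001110 (10xxxxxx ✓), payload 001110.
Byte 3: 0xAD = 10101101 (10xxxxxx ✓), payload 101101.
Byte 4: 0xA6 = 10100110 (10xxxxxx ✓), payload 100110.
Concatenate: 100001110101101100110 = 0x10EB66 (21 bits → U+10EB66).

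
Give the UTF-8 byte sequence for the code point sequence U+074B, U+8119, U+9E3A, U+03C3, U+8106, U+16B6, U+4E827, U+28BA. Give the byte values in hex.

U+074B: 2-byte form → DD 8B.
U+8119: 3-byte form → E8 84 99.
U+9E3A: 3-byte form → E9 B8 BA.
U+03C3: 2-byte form → CF 83.
U+8106: 3-byte form → E8 84 86.
U+16B6: 3-byte form → E1 9A B6.
U+4E827: 4-byte form → F1 8E A0 A7.
U+28BA: 3-byte form → E2 A2 BA.
Concatenated (23 bytes): DD 8B E8 84 99 E9 B8 BA CF 83 E8 84 86 E1 9A B6 F1 8E A0 A7 E2 A2 BA.

DD 8B E8 84 99 E9 B8 BA CF 83 E8 84 86 E1 9A B6 F1 8E A0 A7 E2 A2 BA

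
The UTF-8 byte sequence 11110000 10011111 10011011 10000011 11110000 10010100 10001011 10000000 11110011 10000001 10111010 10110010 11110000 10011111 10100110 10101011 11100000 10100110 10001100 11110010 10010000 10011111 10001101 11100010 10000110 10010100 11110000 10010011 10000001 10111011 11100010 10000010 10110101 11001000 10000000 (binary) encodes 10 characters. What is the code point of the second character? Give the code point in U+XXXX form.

Offset 0: leading byte 0xF0 = 11110000 → 4-byte char #1 = F0 9F 9B 83.
Offset 4: leading byte 0xF0 = 11110000 → 4-byte char #2 = F0 94 8B 80.
Leading byte 0xF0 = 11110000 matches 11110xxx → 4-byte sequence.
Byte 1: 0xF0 = 11110000, payload 000 (3 bits).
Byte 2: 0x94 = 10010100 (10xxxxxx ✓), payload 010100.
Byte 3: 0x8B = 10001011 (10xxxxxx ✓), payload 001011.
Byte 4: 0x80 = 10000000 (10xxxxxx ✓), payload 000000.
Concatenate: 000010100001011000000 = 0x142C0 (21 bits → U+142C0).

U+142C0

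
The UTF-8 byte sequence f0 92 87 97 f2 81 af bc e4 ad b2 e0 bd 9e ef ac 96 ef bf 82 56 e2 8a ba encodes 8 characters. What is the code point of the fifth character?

Offset 0: leading byte 0xF0 = 11110000 → 4-byte char #1 = F0 92 87 97.
Offset 4: leading byte 0xF2 = 11110010 → 4-byte char #2 = F2 81 AF BC.
Offset 8: leading byte 0xE4 = 11100100 → 3-byte char #3 = E4 AD B2.
Offset 11: leading byte 0xE0 = 11100000 → 3-byte char #4 = E0 BD 9E.
Offset 14: leading byte 0xEF = 11101111 → 3-byte char #5 = EF AC 96.
Leading byte 0xEF = 11101111 matches 1110xxxx → 3-byte sequence.
Byte 1: 0xEF = 11101111, payload 1111 (4 bits).
Byte 2: 0xAC = 10101100 (10xxxxxx ✓), payload 101100.
Byte 3: 0x96 = 10010110 (10xxxxxx ✓), payload 010110.
Concatenate: 1111101100010110 = 0xFB16 (16 bits → U+FB16).

U+FB16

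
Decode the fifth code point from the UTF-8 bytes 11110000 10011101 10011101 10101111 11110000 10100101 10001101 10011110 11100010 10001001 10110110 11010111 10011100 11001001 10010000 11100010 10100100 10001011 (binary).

Offset 0: leading byte 0xF0 = 11110000 → 4-byte char #1 = F0 9D 9D AF.
Offset 4: leading byte 0xF0 = 11110000 → 4-byte char #2 = F0 A5 8D 9E.
Offset 8: leading byte 0xE2 = 11100010 → 3-byte char #3 = E2 89 B6.
Offset 11: leading byte 0xD7 = 11010111 → 2-byte char #4 = D7 9C.
Offset 13: leading byte 0xC9 = 11001001 → 2-byte char #5 = C9 90.
Leading byte 0xC9 = 11001001 matches 110xxxxx → 2-byte sequence.
Byte 1: 0xC9 = 11001001, payload 01001 (5 bits).
Byte 2: 0x90 = 10010000 (10xxxxxx ✓), payload 010000.
Concatenate: 01001010000 = 0x250 (11 bits → U+0250).

U+0250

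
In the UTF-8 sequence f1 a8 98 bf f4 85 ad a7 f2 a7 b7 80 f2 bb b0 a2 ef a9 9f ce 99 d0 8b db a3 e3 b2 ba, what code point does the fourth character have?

Offset 0: leading byte 0xF1 = 11110001 → 4-byte char #1 = F1 A8 98 BF.
Offset 4: leading byte 0xF4 = 11110100 → 4-byte char #2 = F4 85 AD A7.
Offset 8: leading byte 0xF2 = 11110010 → 4-byte char #3 = F2 A7 B7 80.
Offset 12: leading byte 0xF2 = 11110010 → 4-byte char #4 = F2 BB B0 A2.
Leading byte 0xF2 = 11110010 matches 11110xxx → 4-byte sequence.
Byte 1: 0xF2 = 11110010, payload 010 (3 bits).
Byte 2: 0xBB = 10111011 (10xxxxxx ✓), payload 111011.
Byte 3: 0xB0 = 10110000 (10xxxxxx ✓), payload 110000.
Byte 4: 0xA2 = 10100010 (10xxxxxx ✓), payload 100010.
Concatenate: 010111011110000100010 = 0xBBC22 (21 bits → U+BBC22).

U+BBC22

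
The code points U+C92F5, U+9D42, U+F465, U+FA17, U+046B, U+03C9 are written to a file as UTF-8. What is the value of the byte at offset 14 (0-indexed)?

0xAB

U+C92F5 → 4-byte form F3 89 8B B5 at offsets 0–3.
U+9D42 → 3-byte form E9 B5 82 at offsets 4–6.
U+F465 → 3-byte form EF 91 A5 at offsets 7–9.
U+FA17 → 3-byte form EF A8 97 at offsets 10–12.
U+046B → 2-byte form D1 AB at offsets 13–14.
Offset 14 falls in char 5's range; it's byte 2 of D1 AB = 0xAB.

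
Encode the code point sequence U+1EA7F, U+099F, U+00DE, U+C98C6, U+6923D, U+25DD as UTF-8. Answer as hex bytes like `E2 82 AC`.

U+1EA7F: 4-byte form → F0 9E A9 BF.
U+099F: 3-byte form → E0 A6 9F.
U+00DE: 2-byte form → C3 9E.
U+C98C6: 4-byte form → F3 89 A3 86.
U+6923D: 4-byte form → F1 A9 88 BD.
U+25DD: 3-byte form → E2 97 9D.
Concatenated (20 bytes): F0 9E A9 BF E0 A6 9F C3 9E F3 89 A3 86 F1 A9 88 BD E2 97 9D.

F0 9E A9 BF E0 A6 9F C3 9E F3 89 A3 86 F1 A9 88 BD E2 97 9D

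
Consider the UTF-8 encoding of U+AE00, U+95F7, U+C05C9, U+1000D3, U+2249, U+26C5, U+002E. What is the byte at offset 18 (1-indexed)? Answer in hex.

0xE2

1-indexed offset 18 is 0-indexed offset 17.
U+AE00 → 3-byte form EA B8 80 at offsets 0–2.
U+95F7 → 3-byte form E9 97 B7 at offsets 3–5.
U+C05C9 → 4-byte form F3 80 97 89 at offsets 6–9.
U+1000D3 → 4-byte form F4 80 83 93 at offsets 10–13.
U+2249 → 3-byte form E2 89 89 at offsets 14–16.
U+26C5 → 3-byte form E2 9B 85 at offsets 17–19.
Offset 17 falls in char 6's range; it's byte 1 of E2 9B 85 = 0xE2.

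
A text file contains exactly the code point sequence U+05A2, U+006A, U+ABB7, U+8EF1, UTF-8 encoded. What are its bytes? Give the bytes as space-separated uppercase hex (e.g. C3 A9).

D6 A2 6A EA AE B7 E8 BB B1

U+05A2: 2-byte form → D6 A2.
U+006A: 1-byte form → 6A.
U+ABB7: 3-byte form → EA AE B7.
U+8EF1: 3-byte form → E8 BB B1.
Concatenated (9 bytes): D6 A2 6A EA AE B7 E8 BB B1.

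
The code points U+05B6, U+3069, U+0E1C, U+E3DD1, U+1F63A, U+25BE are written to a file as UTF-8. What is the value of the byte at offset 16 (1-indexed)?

1-indexed offset 16 is 0-indexed offset 15.
U+05B6 → 2-byte form D6 B6 at offsets 0–1.
U+3069 → 3-byte form E3 81 A9 at offsets 2–4.
U+0E1C → 3-byte form E0 B8 9C at offsets 5–7.
U+E3DD1 → 4-byte form F3 A3 B7 91 at offsets 8–11.
U+1F63A → 4-byte form F0 9F 98 BA at offsets 12–15.
Offset 15 falls in char 5's range; it's byte 4 of F0 9F 98 BA = 0xBA.

0xBA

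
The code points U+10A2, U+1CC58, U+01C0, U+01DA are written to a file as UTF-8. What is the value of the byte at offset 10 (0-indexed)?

U+10A2 → 3-byte form E1 82 A2 at offsets 0–2.
U+1CC58 → 4-byte form F0 9C B1 98 at offsets 3–6.
U+01C0 → 2-byte form C7 80 at offsets 7–8.
U+01DA → 2-byte form C7 9A at offsets 9–10.
Offset 10 falls in char 4's range; it's byte 2 of C7 9A = 0x9A.

0x9A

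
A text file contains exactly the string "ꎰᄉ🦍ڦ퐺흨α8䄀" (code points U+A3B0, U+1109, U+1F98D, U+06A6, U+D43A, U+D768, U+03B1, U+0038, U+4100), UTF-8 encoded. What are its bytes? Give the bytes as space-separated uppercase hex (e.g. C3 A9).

EA 8E B0 E1 84 89 F0 9F A6 8D DA A6 ED 90 BA ED 9D A8 CE B1 38 E4 84 80

U+A3B0: 3-byte form → EA 8E B0.
U+1109: 3-byte form → E1 84 89.
U+1F98D: 4-byte form → F0 9F A6 8D.
U+06A6: 2-byte form → DA A6.
U+D43A: 3-byte form → ED 90 BA.
U+D768: 3-byte form → ED 9D A8.
U+03B1: 2-byte form → CE B1.
U+0038: 1-byte form → 38.
U+4100: 3-byte form → E4 84 80.
Concatenated (24 bytes): EA 8E B0 E1 84 89 F0 9F A6 8D DA A6 ED 90 BA ED 9D A8 CE B1 38 E4 84 80.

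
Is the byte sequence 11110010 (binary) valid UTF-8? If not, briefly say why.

Leading byte 0xF2 = 11110010 → 4-byte form, but only 1 byte is present.

invalid (sequence truncated)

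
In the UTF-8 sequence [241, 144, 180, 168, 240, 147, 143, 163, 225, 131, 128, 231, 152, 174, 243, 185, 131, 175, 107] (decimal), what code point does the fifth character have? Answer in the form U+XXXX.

Offset 0: leading byte 0xF1 = 11110001 → 4-byte char #1 = F1 90 B4 A8.
Offset 4: leading byte 0xF0 = 11110000 → 4-byte char #2 = F0 93 8F A3.
Offset 8: leading byte 0xE1 = 11100001 → 3-byte char #3 = E1 83 80.
Offset 11: leading byte 0xE7 = 11100111 → 3-byte char #4 = E7 98 AE.
Offset 14: leading byte 0xF3 = 11110011 → 4-byte char #5 = F3 B9 83 AF.
Leading byte 0xF3 = 11110011 matches 11110xxx → 4-byte sequence.
Byte 1: 0xF3 = 11110011, payload 011 (3 bits).
Byte 2: 0xB9 = 10111001 (10xxxxxx ✓), payload 111001.
Byte 3: 0x83 = 10000011 (10xxxxxx ✓), payload 000011.
Byte 4: 0xAF = 10101111 (10xxxxxx ✓), payload 101111.
Concatenate: 011111001000011101111 = 0xF90EF (21 bits → U+F90EF).

U+F90EF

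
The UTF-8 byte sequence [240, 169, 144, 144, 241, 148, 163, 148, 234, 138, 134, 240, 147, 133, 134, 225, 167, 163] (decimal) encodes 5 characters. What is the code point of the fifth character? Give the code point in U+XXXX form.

Offset 0: leading byte 0xF0 = 11110000 → 4-byte char #1 = F0 A9 90 90.
Offset 4: leading byte 0xF1 = 11110001 → 4-byte char #2 = F1 94 A3 94.
Offset 8: leading byte 0xEA = 11101010 → 3-byte char #3 = EA 8A 86.
Offset 11: leading byte 0xF0 = 11110000 → 4-byte char #4 = F0 93 85 86.
Offset 15: leading byte 0xE1 = 11100001 → 3-byte char #5 = E1 A7 A3.
Leading byte 0xE1 = 11100001 matches 1110xxxx → 3-byte sequence.
Byte 1: 0xE1 = 11100001, payload 0001 (4 bits).
Byte 2: 0xA7 = 10100111 (10xxxxxx ✓), payload 100111.
Byte 3: 0xA3 = 10100011 (10xxxxxx ✓), payload 100011.
Concatenate: 0001100111100011 = 0x19E3 (16 bits → U+19E3).

U+19E3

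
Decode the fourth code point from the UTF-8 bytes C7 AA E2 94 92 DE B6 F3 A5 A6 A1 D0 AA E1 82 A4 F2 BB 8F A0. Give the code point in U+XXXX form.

Offset 0: leading byte 0xC7 = 11000111 → 2-byte char #1 = C7 AA.
Offset 2: leading byte 0xE2 = 11100010 → 3-byte char #2 = E2 94 92.
Offset 5: leading byte 0xDE = 11011110 → 2-byte char #3 = DE B6.
Offset 7: leading byte 0xF3 = 11110011 → 4-byte char #4 = F3 A5 A6 A1.
Leading byte 0xF3 = 11110011 matches 11110xxx → 4-byte sequence.
Byte 1: 0xF3 = 11110011, payload 011 (3 bits).
Byte 2: 0xA5 = 10100101 (10xxxxxx ✓), payload 100101.
Byte 3: 0xA6 = 10100110 (10xxxxxx ✓), payload 100110.
Byte 4: 0xA1 = 10100001 (10xxxxxx ✓), payload 100001.
Concatenate: 011100101100110100001 = 0xE59A1 (21 bits → U+E59A1).

U+E59A1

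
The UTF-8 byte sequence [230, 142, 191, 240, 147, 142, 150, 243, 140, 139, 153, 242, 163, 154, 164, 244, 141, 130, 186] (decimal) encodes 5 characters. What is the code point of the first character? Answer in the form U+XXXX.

U+63BF

Offset 0: leading byte 0xE6 = 11100110 → 3-byte char #1 = E6 8E BF.
Leading byte 0xE6 = 11100110 matches 1110xxxx → 3-byte sequence.
Byte 1: 0xE6 = 11100110, payload 0110 (4 bits).
Byte 2: 0x8E = 10001110 (10xxxxxx ✓), payload 001110.
Byte 3: 0xBF = 10111111 (10xxxxxx ✓), payload 111111.
Concatenate: 0110001110111111 = 0x63BF (16 bits → U+63BF).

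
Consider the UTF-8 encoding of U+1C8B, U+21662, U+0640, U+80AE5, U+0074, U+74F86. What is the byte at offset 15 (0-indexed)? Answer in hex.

0xB4

U+1C8B → 3-byte form E1 B2 8B at offsets 0–2.
U+21662 → 4-byte form F0 A1 99 A2 at offsets 3–6.
U+0640 → 2-byte form D9 80 at offsets 7–8.
U+80AE5 → 4-byte form F2 80 AB A5 at offsets 9–12.
U+0074 → 1-byte form 74 at offsets 13–13.
U+74F86 → 4-byte form F1 B4 BE 86 at offsets 14–17.
Offset 15 falls in char 6's range; it's byte 2 of F1 B4 BE 86 = 0xB4.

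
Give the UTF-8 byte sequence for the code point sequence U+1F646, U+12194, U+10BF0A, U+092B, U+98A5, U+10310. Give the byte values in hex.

U+1F646: 4-byte form → F0 9F 99 86.
U+12194: 4-byte form → F0 92 86 94.
U+10BF0A: 4-byte form → F4 8B BC 8A.
U+092B: 3-byte form → E0 A4 AB.
U+98A5: 3-byte form → E9 A2 A5.
U+10310: 4-byte form → F0 90 8C 90.
Concatenated (22 bytes): F0 9F 99 86 F0 92 86 94 F4 8B BC 8A E0 A4 AB E9 A2 A5 F0 90 8C 90.

F0 9F 99 86 F0 92 86 94 F4 8B BC 8A E0 A4 AB E9 A2 A5 F0 90 8C 90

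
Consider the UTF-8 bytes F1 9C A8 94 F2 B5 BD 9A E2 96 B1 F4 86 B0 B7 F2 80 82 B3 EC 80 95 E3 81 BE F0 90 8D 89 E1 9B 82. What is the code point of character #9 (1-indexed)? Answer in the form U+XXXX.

Offset 0: leading byte 0xF1 = 11110001 → 4-byte char #1 = F1 9C A8 94.
Offset 4: leading byte 0xF2 = 11110010 → 4-byte char #2 = F2 B5 BD 9A.
Offset 8: leading byte 0xE2 = 11100010 → 3-byte char #3 = E2 96 B1.
Offset 11: leading byte 0xF4 = 11110100 → 4-byte char #4 = F4 86 B0 B7.
Offset 15: leading byte 0xF2 = 11110010 → 4-byte char #5 = F2 80 82 B3.
Offset 19: leading byte 0xEC = 11101100 → 3-byte char #6 = EC 80 95.
Offset 22: leading byte 0xE3 = 11100011 → 3-byte char #7 = E3 81 BE.
Offset 25: leading byte 0xF0 = 11110000 → 4-byte char #8 = F0 90 8D 89.
Offset 29: leading byte 0xE1 = 11100001 → 3-byte char #9 = E1 9B 82.
Leading byte 0xE1 = 11100001 matches 1110xxxx → 3-byte sequence.
Byte 1: 0xE1 = 11100001, payload 0001 (4 bits).
Byte 2: 0x9B = 10011011 (10xxxxxx ✓), payload 011011.
Byte 3: 0x82 = 10000010 (10xxxxxx ✓), payload 000010.
Concatenate: 0001011011000010 = 0x16C2 (16 bits → U+16C2).

U+16C2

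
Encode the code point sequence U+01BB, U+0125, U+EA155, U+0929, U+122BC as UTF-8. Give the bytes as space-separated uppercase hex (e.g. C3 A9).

C6 BB C4 A5 F3 AA 85 95 E0 A4 A9 F0 92 8A BC

U+01BB: 2-byte form → C6 BB.
U+0125: 2-byte form → C4 A5.
U+EA155: 4-byte form → F3 AA 85 95.
U+0929: 3-byte form → E0 A4 A9.
U+122BC: 4-byte form → F0 92 8A BC.
Concatenated (15 bytes): C6 BB C4 A5 F3 AA 85 95 E0 A4 A9 F0 92 8A BC.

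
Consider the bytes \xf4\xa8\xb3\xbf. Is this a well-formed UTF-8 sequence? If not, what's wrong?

invalid (encodes a value above U+10FFFF)

Leading byte 0xF4 = 11110100 → 4-byte form.
Payload = 0x128CFF, which exceeds U+10FFFF, the maximum Unicode code point. (Leading bytes F5–FF, or F4 followed by ≥ 0x90, are invalid.)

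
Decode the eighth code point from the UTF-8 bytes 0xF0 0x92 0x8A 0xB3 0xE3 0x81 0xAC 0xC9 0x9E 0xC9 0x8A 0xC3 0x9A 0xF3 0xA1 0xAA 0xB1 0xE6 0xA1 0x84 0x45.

U+0045

Offset 0: leading byte 0xF0 = 11110000 → 4-byte char #1 = F0 92 8A B3.
Offset 4: leading byte 0xE3 = 11100011 → 3-byte char #2 = E3 81 AC.
Offset 7: leading byte 0xC9 = 11001001 → 2-byte char #3 = C9 9E.
Offset 9: leading byte 0xC9 = 11001001 → 2-byte char #4 = C9 8A.
Offset 11: leading byte 0xC3 = 11000011 → 2-byte char #5 = C3 9A.
Offset 13: leading byte 0xF3 = 11110011 → 4-byte char #6 = F3 A1 AA B1.
Offset 17: leading byte 0xE6 = 11100110 → 3-byte char #7 = E6 A1 84.
Offset 20: leading byte 0x45 = 01000101 → 1-byte char #8 = 45.
Leading byte 0x45 = 01000101 matches 0xxxxxxx → 1-byte sequence.
Byte 1: 0x45 = 01000101, payload 1000101 (7 bits).
Concatenate: 1000101 = 0x45 (7 bits → U+0045).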